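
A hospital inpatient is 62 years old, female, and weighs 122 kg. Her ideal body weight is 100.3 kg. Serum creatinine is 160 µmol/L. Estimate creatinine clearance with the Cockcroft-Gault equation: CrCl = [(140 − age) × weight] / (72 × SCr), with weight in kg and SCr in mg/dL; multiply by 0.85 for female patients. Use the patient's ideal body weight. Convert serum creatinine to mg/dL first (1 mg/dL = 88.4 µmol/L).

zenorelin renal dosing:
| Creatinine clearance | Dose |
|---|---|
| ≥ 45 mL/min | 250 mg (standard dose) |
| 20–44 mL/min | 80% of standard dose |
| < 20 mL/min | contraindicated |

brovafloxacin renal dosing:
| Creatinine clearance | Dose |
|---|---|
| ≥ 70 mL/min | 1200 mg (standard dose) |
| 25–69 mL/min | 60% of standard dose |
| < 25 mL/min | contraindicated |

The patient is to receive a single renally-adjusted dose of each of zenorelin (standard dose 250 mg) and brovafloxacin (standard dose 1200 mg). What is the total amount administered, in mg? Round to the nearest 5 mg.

970 mg

SCr = 160 / 88.4 = 1.81 mg/dL
CrCl = (140 − 62) × 100.3 / (72 × 1.81) × 0.85 = 7823.4 / 130.32 × 0.85 ≈ 51.0 mL/min
CrCl ≈ 51 mL/min.
zenorelin: ≥ 45 mL/min → 100% of 250 mg = 250 mg.
brovafloxacin: 25–69 mL/min → 60% of 1200 mg = 720 mg.
Total = 250 + 720 = 970 mg.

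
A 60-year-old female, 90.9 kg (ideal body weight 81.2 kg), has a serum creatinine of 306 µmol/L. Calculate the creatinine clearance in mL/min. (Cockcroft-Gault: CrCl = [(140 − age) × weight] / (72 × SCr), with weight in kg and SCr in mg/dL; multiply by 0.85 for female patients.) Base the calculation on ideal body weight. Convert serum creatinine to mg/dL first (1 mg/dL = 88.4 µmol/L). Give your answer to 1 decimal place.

22.2 mL/min

SCr = 306 / 88.4 = 3.462 mg/dL
CrCl = (140 − 60) × 81.2 / (72 × 3.462) × 0.85 = 6496.0 / 249.26 × 0.85 ≈ 22.2 mL/min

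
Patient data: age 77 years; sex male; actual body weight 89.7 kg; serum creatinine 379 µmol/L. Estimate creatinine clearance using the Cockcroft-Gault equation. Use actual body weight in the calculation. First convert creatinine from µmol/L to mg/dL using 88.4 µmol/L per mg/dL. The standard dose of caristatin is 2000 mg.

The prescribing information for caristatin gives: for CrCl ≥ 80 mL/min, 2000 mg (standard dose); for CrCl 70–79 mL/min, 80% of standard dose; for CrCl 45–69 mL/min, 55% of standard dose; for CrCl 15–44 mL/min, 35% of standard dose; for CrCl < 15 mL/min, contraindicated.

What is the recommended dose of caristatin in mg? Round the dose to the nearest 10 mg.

SCr = 379 / 88.4 = 4.287 mg/dL
CrCl = (140 − 77) × 89.7 / (72 × 4.287) = 5651.1 / 308.66 ≈ 18.3 mL/min
CrCl ≈ 18 mL/min → bracket 15–44 mL/min.
35% of 2000 mg = 700 mg

700 mg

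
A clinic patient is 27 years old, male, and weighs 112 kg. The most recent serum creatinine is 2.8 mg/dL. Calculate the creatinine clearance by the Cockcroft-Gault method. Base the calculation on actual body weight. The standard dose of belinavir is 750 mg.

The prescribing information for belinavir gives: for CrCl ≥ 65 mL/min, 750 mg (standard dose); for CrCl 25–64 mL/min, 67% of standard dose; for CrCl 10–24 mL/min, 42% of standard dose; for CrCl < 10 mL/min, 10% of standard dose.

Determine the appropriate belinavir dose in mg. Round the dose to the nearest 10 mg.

500 mg

CrCl = (140 − 27) × 112 / (72 × 2.8) = 12656.0 / 201.60 ≈ 62.8 mL/min
CrCl ≈ 63 mL/min → bracket 25–64 mL/min.
67% of 750 mg = 502.5 mg → 500 mg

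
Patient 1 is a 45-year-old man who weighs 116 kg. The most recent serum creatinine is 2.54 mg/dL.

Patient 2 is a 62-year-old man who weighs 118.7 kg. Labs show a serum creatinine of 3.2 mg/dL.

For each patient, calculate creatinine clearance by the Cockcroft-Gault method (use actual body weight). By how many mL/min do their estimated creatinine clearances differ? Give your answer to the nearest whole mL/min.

20 mL/min

Patient 1: CrCl = (140 − 45) × 116 / (72 × 2.54) = 11020.0 / 182.88 ≈ 60.3 mL/min
Patient 2: CrCl = (140 − 62) × 118.7 / (72 × 3.2) = 9258.6 / 230.40 ≈ 40.2 mL/min
|60.3 − 40.2| = 20.1 mL/min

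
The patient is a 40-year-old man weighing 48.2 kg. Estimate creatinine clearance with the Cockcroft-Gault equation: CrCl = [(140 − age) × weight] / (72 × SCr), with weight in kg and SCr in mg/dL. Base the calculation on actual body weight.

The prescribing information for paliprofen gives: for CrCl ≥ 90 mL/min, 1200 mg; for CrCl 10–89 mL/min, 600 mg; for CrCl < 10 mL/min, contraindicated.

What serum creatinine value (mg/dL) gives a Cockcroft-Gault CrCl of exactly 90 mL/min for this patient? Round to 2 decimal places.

Standard dose requires CrCl ≥ 90 mL/min.
Set (140 − 40) × 48.2 / (72 × SCr) = 90
SCr = (140 − 40) × 48.2 / (72 × 90) = 0.744 mg/dL

0.74 mg/dL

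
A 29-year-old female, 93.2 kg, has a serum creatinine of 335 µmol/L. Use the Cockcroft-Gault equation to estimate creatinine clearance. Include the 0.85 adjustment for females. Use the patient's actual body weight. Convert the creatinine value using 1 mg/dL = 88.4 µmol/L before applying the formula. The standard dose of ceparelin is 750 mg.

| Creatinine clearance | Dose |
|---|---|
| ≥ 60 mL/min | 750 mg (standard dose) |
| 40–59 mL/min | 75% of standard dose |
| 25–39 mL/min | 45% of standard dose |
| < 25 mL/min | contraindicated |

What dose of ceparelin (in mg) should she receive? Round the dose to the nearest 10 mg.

SCr = 335 / 88.4 = 3.79 mg/dL
CrCl = (140 − 29) × 93.2 / (72 × 3.79) × 0.85 = 10345.2 / 272.88 × 0.85 ≈ 32.2 mL/min
CrCl ≈ 32 mL/min → bracket 25–39 mL/min.
45% of 750 mg = 337.5 mg → 340 mg

340 mg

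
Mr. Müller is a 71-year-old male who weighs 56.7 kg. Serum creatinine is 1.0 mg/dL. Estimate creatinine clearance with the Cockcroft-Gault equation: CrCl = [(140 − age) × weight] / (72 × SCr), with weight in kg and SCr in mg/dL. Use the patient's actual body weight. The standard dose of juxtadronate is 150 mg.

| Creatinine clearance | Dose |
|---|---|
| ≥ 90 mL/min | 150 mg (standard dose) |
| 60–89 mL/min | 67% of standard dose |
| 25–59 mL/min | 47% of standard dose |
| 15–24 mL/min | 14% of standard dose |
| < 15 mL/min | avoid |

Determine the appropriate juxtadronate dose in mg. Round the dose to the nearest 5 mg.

70 mg

CrCl = (140 − 71) × 56.7 / (72 × 1) = 3912.3 / 72.00 ≈ 54.3 mL/min
CrCl ≈ 54 mL/min → bracket 25–59 mL/min.
47% of 150 mg = 70.5 mg → 70 mg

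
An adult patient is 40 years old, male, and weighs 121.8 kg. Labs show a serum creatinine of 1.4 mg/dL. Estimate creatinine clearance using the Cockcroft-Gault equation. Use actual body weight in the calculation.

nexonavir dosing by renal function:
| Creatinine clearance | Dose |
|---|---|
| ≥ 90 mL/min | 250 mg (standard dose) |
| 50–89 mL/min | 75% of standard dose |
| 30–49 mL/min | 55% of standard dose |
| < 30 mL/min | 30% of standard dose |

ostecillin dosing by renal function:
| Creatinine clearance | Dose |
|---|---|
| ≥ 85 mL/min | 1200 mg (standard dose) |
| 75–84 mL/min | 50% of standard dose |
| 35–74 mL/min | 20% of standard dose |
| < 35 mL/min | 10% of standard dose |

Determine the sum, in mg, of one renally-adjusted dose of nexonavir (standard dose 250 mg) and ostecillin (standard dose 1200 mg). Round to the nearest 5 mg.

1450 mg

CrCl = (140 − 40) × 121.8 / (72 × 1.4) = 12180.0 / 100.80 ≈ 120.8 mL/min
CrCl ≈ 121 mL/min.
nexonavir: ≥ 90 mL/min → 100% of 250 mg = 250 mg.
ostecillin: ≥ 85 mL/min → 100% of 1200 mg = 1200 mg.
Total = 250 + 1200 = 1450 mg.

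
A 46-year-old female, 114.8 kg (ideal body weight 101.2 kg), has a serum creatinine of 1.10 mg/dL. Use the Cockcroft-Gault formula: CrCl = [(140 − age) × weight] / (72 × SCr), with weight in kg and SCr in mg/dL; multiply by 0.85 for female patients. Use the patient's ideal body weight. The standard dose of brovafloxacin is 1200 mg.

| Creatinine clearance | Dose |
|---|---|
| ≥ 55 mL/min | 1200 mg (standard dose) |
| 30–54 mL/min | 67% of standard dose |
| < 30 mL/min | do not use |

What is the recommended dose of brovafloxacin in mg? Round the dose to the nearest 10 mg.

CrCl = (140 − 46) × 101.2 / (72 × 1.1) × 0.85 = 9512.8 / 79.20 × 0.85 ≈ 102.1 mL/min
CrCl ≈ 102 mL/min → bracket ≥ 55 mL/min.
100% of 1200 mg = 1200 mg

1200 mg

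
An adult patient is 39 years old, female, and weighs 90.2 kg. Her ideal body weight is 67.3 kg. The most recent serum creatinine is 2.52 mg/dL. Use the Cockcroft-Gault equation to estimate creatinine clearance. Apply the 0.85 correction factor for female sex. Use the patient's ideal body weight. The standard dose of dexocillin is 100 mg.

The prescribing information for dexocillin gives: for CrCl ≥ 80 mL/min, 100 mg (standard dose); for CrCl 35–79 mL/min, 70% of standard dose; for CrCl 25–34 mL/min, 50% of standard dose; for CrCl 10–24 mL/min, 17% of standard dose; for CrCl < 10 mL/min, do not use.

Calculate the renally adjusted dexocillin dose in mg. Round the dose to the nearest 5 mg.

CrCl = (140 − 39) × 67.3 / (72 × 2.52) × 0.85 = 6797.3 / 181.44 × 0.85 ≈ 31.8 mL/min
CrCl ≈ 32 mL/min → bracket 25–34 mL/min.
50% of 100 mg = 50 mg

50 mg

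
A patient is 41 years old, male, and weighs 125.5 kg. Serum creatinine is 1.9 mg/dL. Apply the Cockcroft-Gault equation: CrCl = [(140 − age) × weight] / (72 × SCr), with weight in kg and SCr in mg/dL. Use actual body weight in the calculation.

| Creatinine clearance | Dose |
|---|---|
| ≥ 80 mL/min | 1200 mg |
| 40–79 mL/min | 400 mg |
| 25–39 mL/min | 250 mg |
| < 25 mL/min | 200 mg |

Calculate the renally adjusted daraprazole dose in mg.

1200 mg

CrCl = (140 − 41) × 125.5 / (72 × 1.9) = 12424.5 / 136.80 ≈ 90.8 mL/min
CrCl ≈ 91 mL/min → bracket ≥ 80 mL/min.
Dose for this bracket: 1200 mg.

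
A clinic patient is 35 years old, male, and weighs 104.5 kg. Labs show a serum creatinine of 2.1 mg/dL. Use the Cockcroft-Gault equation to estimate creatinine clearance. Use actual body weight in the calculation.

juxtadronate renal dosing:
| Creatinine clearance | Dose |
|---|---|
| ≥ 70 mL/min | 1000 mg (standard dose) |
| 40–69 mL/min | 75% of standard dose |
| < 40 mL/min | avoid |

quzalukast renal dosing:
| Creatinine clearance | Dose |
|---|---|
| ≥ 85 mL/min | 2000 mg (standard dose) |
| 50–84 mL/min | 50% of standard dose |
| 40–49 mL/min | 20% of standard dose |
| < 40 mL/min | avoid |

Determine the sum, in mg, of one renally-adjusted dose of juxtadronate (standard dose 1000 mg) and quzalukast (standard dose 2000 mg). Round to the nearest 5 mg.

2000 mg

CrCl = (140 − 35) × 104.5 / (72 × 2.1) = 10972.5 / 151.20 ≈ 72.6 mL/min
CrCl ≈ 73 mL/min.
juxtadronate: ≥ 70 mL/min → 100% of 1000 mg = 1000 mg.
quzalukast: 50–84 mL/min → 50% of 2000 mg = 1000 mg.
Total = 1000 + 1000 = 2000 mg.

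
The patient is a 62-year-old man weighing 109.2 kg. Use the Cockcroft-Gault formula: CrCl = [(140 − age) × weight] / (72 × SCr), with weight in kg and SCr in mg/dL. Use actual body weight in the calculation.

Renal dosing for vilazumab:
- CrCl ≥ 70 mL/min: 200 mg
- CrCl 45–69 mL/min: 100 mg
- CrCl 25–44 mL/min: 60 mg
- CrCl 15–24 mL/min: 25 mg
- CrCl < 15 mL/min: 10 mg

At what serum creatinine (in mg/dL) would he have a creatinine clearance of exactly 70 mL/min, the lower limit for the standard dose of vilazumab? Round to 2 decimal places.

1.69 mg/dL

Standard dose requires CrCl ≥ 70 mL/min.
Set (140 − 62) × 109.2 / (72 × SCr) = 70
SCr = (140 − 62) × 109.2 / (72 × 70) = 1.690 mg/dL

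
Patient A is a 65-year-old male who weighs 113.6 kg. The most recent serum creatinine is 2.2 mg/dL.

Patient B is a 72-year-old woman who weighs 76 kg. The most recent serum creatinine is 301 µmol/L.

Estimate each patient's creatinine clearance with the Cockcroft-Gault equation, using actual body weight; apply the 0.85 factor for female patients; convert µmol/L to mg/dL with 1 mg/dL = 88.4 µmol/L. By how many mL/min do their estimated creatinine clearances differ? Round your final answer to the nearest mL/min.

Patient A: CrCl = (140 − 65) × 113.6 / (72 × 2.2) = 8520.0 / 158.40 ≈ 53.8 mL/min
Patient B: SCr = 301 / 88.4 = 3.405 mg/dL
Patient B: CrCl = (140 − 72) × 76 / (72 × 3.405) × 0.85 = 5168.0 / 245.16 × 0.85 ≈ 17.9 mL/min
|53.8 − 17.9| = 35.9 mL/min

36 mL/min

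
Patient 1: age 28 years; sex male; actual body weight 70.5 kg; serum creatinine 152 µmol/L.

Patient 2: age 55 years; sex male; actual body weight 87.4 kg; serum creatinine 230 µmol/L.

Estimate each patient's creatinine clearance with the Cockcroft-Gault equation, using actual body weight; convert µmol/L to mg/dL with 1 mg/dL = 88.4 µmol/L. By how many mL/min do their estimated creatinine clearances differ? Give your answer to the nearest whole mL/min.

24 mL/min

Patient 1: SCr = 152 / 88.4 = 1.719 mg/dL
Patient 1: CrCl = (140 − 28) × 70.5 / (72 × 1.719) = 7896.0 / 123.77 ≈ 63.8 mL/min
Patient 2: SCr = 230 / 88.4 = 2.602 mg/dL
Patient 2: CrCl = (140 − 55) × 87.4 / (72 × 2.602) = 7429.0 / 187.34 ≈ 39.7 mL/min
|63.8 − 39.7| = 24.1 mL/min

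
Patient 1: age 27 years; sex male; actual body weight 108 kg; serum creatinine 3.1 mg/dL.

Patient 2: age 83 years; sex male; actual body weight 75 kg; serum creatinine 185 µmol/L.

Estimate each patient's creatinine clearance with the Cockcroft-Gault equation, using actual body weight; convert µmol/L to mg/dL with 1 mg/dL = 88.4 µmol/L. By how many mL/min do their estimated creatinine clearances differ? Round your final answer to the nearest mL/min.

Patient 1: CrCl = (140 − 27) × 108 / (72 × 3.1) = 12204.0 / 223.20 ≈ 54.7 mL/min
Patient 2: SCr = 185 / 88.4 = 2.093 mg/dL
Patient 2: CrCl = (140 − 83) × 75 / (72 × 2.093) = 4275.0 / 150.70 ≈ 28.4 mL/min
|54.7 − 28.4| = 26.3 mL/min

26 mL/min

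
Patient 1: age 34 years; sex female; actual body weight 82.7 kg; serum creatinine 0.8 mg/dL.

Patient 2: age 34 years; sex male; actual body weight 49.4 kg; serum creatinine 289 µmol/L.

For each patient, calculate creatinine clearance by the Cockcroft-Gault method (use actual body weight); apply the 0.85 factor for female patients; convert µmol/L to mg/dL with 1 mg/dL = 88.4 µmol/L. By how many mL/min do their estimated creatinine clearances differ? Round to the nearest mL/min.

Patient 1: CrCl = (140 − 34) × 82.7 / (72 × 0.8) × 0.85 = 8766.2 / 57.60 × 0.85 ≈ 129.4 mL/min
Patient 2: SCr = 289 / 88.4 = 3.269 mg/dL
Patient 2: CrCl = (140 − 34) × 49.4 / (72 × 3.269) = 5236.4 / 235.37 ≈ 22.2 mL/min
|129.4 − 22.2| = 107.2 mL/min

107 mL/min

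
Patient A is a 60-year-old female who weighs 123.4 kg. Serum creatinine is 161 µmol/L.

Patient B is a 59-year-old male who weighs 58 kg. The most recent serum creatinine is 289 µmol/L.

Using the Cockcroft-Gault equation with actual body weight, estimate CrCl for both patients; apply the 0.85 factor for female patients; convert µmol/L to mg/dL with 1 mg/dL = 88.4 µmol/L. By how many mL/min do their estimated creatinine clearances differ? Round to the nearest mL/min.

Patient A: SCr = 161 / 88.4 = 1.821 mg/dL
Patient A: CrCl = (140 − 60) × 123.4 / (72 × 1.821) × 0.85 = 9872.0 / 131.11 × 0.85 ≈ 64.0 mL/min
Patient B: SCr = 289 / 88.4 = 3.269 mg/dL
Patient B: CrCl = (140 − 59) × 58 / (72 × 3.269) = 4698.0 / 235.37 ≈ 20.0 mL/min
|64.0 − 20.0| = 44.0 mL/min

44 mL/min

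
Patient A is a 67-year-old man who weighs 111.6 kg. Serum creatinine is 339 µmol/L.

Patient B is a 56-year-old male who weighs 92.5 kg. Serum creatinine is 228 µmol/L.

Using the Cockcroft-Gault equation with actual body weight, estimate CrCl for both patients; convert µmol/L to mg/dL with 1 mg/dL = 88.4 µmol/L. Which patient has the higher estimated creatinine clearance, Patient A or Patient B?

Patient A: SCr = 339 / 88.4 = 3.835 mg/dL
Patient A: CrCl = (140 − 67) × 111.6 / (72 × 3.835) = 8146.8 / 276.12 ≈ 29.5 mL/min
Patient B: SCr = 228 / 88.4 = 2.579 mg/dL
Patient B: CrCl = (140 − 56) × 92.5 / (72 × 2.579) = 7770.0 / 185.69 ≈ 41.8 mL/min
29.5 vs 41.8 mL/min → Patient B is higher.

Patient B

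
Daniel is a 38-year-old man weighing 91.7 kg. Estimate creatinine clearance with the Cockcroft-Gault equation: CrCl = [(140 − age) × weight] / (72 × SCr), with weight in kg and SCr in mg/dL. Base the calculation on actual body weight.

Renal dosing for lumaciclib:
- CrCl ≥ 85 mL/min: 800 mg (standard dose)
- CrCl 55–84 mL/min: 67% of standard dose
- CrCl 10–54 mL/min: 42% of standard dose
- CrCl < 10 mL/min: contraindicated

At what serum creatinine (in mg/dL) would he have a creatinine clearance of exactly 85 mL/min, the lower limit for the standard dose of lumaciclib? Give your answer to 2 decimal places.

1.53 mg/dL

Standard dose requires CrCl ≥ 85 mL/min.
Set (140 − 38) × 91.7 / (72 × SCr) = 85
SCr = (140 − 38) × 91.7 / (72 × 85) = 1.528 mg/dL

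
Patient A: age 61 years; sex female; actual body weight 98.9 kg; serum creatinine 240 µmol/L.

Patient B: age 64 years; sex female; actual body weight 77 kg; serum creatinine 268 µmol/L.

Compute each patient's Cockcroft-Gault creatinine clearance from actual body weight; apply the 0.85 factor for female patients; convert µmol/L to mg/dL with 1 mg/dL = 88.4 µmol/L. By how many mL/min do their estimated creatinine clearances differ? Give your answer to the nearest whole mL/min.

11 mL/min

Patient A: SCr = 240 / 88.4 = 2.715 mg/dL
Patient A: CrCl = (140 − 61) × 98.9 / (72 × 2.715) × 0.85 = 7813.1 / 195.48 × 0.85 ≈ 34.0 mL/min
Patient B: SCr = 268 / 88.4 = 3.032 mg/dL
Patient B: CrCl = (140 − 64) × 77 / (72 × 3.032) × 0.85 = 5852.0 / 218.30 × 0.85 ≈ 22.8 mL/min
|34.0 − 22.8| = 11.2 mL/min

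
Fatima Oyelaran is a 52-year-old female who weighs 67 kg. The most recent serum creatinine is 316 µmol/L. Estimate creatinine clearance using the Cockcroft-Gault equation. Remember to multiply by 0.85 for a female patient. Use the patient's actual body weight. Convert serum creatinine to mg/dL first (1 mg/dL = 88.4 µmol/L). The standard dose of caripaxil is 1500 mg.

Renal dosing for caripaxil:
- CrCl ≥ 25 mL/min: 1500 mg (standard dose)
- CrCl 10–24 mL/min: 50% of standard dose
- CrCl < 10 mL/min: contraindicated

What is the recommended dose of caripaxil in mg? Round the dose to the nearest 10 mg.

750 mg

SCr = 316 / 88.4 = 3.575 mg/dL
CrCl = (140 − 52) × 67 / (72 × 3.575) × 0.85 = 5896.0 / 257.40 × 0.85 ≈ 19.5 mL/min
CrCl ≈ 19 mL/min → bracket 10–24 mL/min.
50% of 1500 mg = 750 mg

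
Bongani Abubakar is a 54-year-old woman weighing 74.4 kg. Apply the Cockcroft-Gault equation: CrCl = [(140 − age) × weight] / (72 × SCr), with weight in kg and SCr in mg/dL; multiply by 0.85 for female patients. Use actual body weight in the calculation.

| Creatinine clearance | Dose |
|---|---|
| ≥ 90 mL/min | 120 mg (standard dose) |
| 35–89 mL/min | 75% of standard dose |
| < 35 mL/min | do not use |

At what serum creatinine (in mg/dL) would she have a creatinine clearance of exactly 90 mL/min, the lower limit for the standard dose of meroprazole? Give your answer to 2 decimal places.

0.84 mg/dL

Standard dose requires CrCl ≥ 90 mL/min.
Set (140 − 54) × 74.4 × 0.85 / (72 × SCr) = 90
SCr = (140 − 54) × 74.4 × 0.85 / (72 × 90) = 0.839 mg/dL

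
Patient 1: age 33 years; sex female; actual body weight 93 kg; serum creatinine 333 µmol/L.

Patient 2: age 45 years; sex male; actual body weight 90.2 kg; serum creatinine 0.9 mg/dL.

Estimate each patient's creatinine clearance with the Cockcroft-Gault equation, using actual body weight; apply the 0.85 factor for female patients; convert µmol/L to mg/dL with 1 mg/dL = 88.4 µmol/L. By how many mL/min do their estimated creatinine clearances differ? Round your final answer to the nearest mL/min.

Patient 1: SCr = 333 / 88.4 = 3.767 mg/dL
Patient 1: CrCl = (140 − 33) × 93 / (72 × 3.767) × 0.85 = 9951.0 / 271.22 × 0.85 ≈ 31.2 mL/min
Patient 2: CrCl = (140 − 45) × 90.2 / (72 × 0.9) = 8569.0 / 64.80 ≈ 132.2 mL/min
|31.2 − 132.2| = 101.0 mL/min

101 mL/min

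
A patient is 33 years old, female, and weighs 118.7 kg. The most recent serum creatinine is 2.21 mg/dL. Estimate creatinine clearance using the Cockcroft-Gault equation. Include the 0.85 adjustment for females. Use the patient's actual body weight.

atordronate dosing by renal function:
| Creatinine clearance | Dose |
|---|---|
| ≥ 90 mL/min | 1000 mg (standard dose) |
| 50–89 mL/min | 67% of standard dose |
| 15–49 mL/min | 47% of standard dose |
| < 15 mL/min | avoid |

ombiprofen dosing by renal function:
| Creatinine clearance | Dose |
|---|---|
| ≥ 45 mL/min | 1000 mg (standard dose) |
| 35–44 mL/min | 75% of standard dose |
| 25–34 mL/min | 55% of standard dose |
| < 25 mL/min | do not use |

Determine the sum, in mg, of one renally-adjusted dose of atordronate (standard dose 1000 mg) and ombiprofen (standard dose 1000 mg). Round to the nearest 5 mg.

CrCl = (140 − 33) × 118.7 / (72 × 2.21) × 0.85 = 12700.9 / 159.12 × 0.85 ≈ 67.8 mL/min
CrCl ≈ 68 mL/min.
atordronate: 50–89 mL/min → 67% of 1000 mg = 670 mg.
ombiprofen: ≥ 45 mL/min → 100% of 1000 mg = 1000 mg.
Total = 670 + 1000 = 1670 mg.

1670 mg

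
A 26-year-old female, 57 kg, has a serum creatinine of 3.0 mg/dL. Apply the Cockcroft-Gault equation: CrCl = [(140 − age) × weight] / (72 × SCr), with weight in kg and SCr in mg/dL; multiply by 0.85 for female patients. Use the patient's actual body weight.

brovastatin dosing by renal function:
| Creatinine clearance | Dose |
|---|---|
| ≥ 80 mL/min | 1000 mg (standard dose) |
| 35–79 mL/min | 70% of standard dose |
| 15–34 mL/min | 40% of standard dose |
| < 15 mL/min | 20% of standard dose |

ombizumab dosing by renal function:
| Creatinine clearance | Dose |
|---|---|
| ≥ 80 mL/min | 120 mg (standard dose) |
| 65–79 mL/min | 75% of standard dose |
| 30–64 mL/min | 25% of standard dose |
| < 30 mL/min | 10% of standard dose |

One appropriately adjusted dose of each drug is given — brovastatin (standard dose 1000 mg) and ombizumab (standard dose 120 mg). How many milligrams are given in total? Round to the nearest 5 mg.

CrCl = (140 − 26) × 57 / (72 × 3) × 0.85 = 6498.0 / 216.00 × 0.85 ≈ 25.6 mL/min
CrCl ≈ 26 mL/min.
brovastatin: 15–34 mL/min → 40% of 1000 mg = 400 mg.
ombizumab: < 30 mL/min → 10% of 120 mg = 12 mg.
Total = 400 + 12 = 412 mg.

410 mg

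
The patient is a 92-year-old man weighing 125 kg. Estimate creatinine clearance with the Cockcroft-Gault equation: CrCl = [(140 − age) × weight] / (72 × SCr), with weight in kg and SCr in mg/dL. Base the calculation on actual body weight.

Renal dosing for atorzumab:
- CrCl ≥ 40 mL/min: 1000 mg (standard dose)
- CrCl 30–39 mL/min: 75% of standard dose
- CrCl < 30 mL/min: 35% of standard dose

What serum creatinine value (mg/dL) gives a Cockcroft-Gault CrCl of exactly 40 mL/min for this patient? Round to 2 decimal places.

Standard dose requires CrCl ≥ 40 mL/min.
Set (140 − 92) × 125 / (72 × SCr) = 40
SCr = (140 − 92) × 125 / (72 × 40) = 2.083 mg/dL

2.08 mg/dL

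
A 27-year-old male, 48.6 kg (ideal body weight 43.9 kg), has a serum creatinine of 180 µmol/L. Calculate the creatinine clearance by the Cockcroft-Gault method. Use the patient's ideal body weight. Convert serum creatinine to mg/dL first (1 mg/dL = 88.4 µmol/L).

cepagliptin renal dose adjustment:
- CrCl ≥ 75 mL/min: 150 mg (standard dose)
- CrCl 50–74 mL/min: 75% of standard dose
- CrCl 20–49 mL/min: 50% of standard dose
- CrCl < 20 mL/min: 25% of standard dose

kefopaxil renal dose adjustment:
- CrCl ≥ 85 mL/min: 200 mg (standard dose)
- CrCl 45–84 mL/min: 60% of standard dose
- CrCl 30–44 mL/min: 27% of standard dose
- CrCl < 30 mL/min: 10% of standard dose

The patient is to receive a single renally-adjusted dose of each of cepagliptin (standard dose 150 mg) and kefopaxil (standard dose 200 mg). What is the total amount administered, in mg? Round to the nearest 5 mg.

SCr = 180 / 88.4 = 2.036 mg/dL
CrCl = (140 − 27) × 43.9 / (72 × 2.036) = 4960.7 / 146.59 ≈ 33.8 mL/min
CrCl ≈ 34 mL/min.
cepagliptin: 20–49 mL/min → 50% of 150 mg = 75 mg.
kefopaxil: 30–44 mL/min → 27% of 200 mg = 54 mg.
Total = 75 + 54 = 129 mg.

130 mg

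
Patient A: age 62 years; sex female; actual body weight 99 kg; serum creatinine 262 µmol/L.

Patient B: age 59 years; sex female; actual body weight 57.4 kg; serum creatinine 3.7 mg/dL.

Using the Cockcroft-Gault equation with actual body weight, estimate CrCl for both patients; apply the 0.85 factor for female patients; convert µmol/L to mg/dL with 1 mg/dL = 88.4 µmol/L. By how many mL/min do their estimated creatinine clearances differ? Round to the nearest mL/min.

16 mL/min

Patient A: SCr = 262 / 88.4 = 2.964 mg/dL
Patient A: CrCl = (140 − 62) × 99 / (72 × 2.964) × 0.85 = 7722.0 / 213.41 × 0.85 ≈ 30.8 mL/min
Patient B: CrCl = (140 − 59) × 57.4 / (72 × 3.7) × 0.85 = 4649.4 / 266.40 × 0.85 ≈ 14.8 mL/min
|30.8 − 14.8| = 16.0 mL/min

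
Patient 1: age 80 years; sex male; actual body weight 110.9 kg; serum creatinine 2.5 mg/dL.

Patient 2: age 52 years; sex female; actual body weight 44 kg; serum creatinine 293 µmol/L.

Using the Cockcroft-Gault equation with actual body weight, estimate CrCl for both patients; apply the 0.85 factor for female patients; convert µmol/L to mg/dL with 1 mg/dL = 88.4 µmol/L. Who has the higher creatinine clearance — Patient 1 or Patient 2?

Patient 1: CrCl = (140 − 80) × 110.9 / (72 × 2.5) = 6654.0 / 180.00 ≈ 37.0 mL/min
Patient 2: SCr = 293 / 88.4 = 3.314 mg/dL
Patient 2: CrCl = (140 − 52) × 44 / (72 × 3.314) × 0.85 = 3872.0 / 238.61 × 0.85 ≈ 13.8 mL/min
37.0 vs 13.8 mL/min → Patient 1 is higher.

Patient 1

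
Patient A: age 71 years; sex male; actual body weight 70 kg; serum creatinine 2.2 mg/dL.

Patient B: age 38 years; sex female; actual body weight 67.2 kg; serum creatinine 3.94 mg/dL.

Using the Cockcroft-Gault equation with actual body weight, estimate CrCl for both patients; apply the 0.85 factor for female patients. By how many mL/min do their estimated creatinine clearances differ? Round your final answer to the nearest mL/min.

10 mL/min

Patient A: CrCl = (140 − 71) × 70 / (72 × 2.2) = 4830.0 / 158.40 ≈ 30.5 mL/min
Patient B: CrCl = (140 − 38) × 67.2 / (72 × 3.94) × 0.85 = 6854.4 / 283.68 × 0.85 ≈ 20.5 mL/min
|30.5 − 20.5| = 10.0 mL/min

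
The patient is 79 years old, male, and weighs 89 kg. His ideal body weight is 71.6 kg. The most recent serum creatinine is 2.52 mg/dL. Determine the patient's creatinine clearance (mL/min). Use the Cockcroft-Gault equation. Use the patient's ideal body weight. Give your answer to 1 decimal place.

24.1 mL/min

CrCl = (140 − 79) × 71.6 / (72 × 2.52) = 4367.6 / 181.44 ≈ 24.1 mL/min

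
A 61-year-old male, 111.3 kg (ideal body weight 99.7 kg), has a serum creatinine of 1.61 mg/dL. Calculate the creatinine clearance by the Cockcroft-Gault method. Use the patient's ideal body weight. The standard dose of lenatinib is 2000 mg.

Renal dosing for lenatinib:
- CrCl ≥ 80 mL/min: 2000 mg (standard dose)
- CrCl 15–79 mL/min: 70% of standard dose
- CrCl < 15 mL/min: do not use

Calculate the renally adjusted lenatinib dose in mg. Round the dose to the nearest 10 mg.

1400 mg

CrCl = (140 − 61) × 99.7 / (72 × 1.61) = 7876.3 / 115.92 ≈ 67.9 mL/min
CrCl ≈ 68 mL/min → bracket 15–79 mL/min.
70% of 2000 mg = 1400 mg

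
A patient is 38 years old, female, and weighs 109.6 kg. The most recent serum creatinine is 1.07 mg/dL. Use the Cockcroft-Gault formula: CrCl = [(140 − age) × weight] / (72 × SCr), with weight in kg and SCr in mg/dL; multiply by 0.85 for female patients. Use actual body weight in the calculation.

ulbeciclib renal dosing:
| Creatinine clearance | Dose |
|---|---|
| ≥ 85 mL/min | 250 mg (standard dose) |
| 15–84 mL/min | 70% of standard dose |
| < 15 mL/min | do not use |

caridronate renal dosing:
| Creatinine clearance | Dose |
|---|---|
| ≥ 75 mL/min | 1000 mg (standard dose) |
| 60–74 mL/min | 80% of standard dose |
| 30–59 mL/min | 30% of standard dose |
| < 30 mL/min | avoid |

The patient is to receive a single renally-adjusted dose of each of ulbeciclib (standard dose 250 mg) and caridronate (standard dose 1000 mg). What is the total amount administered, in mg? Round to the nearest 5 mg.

1250 mg

CrCl = (140 − 38) × 109.6 / (72 × 1.07) × 0.85 = 11179.2 / 77.04 × 0.85 ≈ 123.3 mL/min
CrCl ≈ 123 mL/min.
ulbeciclib: ≥ 85 mL/min → 100% of 250 mg = 250 mg.
caridronate: ≥ 75 mL/min → 100% of 1000 mg = 1000 mg.
Total = 250 + 1000 = 1250 mg.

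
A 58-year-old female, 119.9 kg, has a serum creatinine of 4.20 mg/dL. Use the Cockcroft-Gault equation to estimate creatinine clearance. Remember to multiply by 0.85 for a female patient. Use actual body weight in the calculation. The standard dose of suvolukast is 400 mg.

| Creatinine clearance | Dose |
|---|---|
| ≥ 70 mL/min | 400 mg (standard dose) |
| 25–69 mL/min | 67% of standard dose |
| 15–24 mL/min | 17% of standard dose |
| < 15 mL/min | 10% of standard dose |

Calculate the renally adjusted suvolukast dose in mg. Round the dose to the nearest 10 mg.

CrCl = (140 − 58) × 119.9 / (72 × 4.2) × 0.85 = 9831.8 / 302.40 × 0.85 ≈ 27.6 mL/min
CrCl ≈ 28 mL/min → bracket 25–69 mL/min.
67% of 400 mg = 268 mg → 270 mg

270 mg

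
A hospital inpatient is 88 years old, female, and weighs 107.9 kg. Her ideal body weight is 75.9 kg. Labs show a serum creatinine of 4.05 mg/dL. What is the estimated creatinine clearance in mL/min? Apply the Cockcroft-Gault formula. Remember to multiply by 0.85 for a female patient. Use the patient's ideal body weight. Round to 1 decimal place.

CrCl = (140 − 88) × 75.9 / (72 × 4.05) × 0.85 = 3946.8 / 291.60 × 0.85 ≈ 11.5 mL/min

11.5 mL/min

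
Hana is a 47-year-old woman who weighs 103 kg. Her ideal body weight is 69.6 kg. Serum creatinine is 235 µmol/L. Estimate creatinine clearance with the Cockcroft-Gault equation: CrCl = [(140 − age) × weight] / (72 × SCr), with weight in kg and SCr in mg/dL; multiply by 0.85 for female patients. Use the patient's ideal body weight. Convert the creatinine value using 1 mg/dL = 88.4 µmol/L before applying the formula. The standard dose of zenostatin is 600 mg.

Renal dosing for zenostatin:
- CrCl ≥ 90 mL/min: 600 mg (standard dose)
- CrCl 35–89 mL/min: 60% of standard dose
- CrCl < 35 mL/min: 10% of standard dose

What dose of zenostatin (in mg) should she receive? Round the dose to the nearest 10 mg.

60 mg

SCr = 235 / 88.4 = 2.658 mg/dL
CrCl = (140 − 47) × 69.6 / (72 × 2.658) × 0.85 = 6472.8 / 191.38 × 0.85 ≈ 28.7 mL/min
CrCl ≈ 29 mL/min → bracket < 35 mL/min.
10% of 600 mg = 60 mg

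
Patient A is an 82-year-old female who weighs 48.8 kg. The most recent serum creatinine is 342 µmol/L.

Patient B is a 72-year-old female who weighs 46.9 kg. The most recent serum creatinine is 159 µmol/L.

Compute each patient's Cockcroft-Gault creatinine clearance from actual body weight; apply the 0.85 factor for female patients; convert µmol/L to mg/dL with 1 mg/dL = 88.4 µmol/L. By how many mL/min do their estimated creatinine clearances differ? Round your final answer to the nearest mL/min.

12 mL/min

Patient A: SCr = 342 / 88.4 = 3.869 mg/dL
Patient A: CrCl = (140 − 82) × 48.8 / (72 × 3.869) × 0.85 = 2830.4 / 278.57 × 0.85 ≈ 8.6 mL/min
Patient B: SCr = 159 / 88.4 = 1.799 mg/dL
Patient B: CrCl = (140 − 72) × 46.9 / (72 × 1.799) × 0.85 = 3189.2 / 129.53 × 0.85 ≈ 20.9 mL/min
|8.6 − 20.9| = 12.3 mL/min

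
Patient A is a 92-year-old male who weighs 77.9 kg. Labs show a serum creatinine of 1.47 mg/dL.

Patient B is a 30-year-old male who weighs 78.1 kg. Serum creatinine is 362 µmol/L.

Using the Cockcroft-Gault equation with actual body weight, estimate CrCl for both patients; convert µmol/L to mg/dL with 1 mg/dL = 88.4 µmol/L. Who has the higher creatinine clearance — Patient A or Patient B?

Patient A: CrCl = (140 − 92) × 77.9 / (72 × 1.47) = 3739.2 / 105.84 ≈ 35.3 mL/min
Patient B: SCr = 362 / 88.4 = 4.095 mg/dL
Patient B: CrCl = (140 − 30) × 78.1 / (72 × 4.095) = 8591.0 / 294.84 ≈ 29.1 mL/min
35.3 vs 29.1 mL/min → Patient A is higher.

Patient A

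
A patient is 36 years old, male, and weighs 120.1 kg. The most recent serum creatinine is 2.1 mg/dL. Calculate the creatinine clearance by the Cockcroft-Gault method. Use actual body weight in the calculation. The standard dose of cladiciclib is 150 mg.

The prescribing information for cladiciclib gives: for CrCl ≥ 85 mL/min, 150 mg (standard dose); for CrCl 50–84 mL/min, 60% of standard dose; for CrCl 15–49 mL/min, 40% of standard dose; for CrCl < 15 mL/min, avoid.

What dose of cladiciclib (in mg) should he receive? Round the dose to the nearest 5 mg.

CrCl = (140 − 36) × 120.1 / (72 × 2.1) = 12490.4 / 151.20 ≈ 82.6 mL/min
CrCl ≈ 83 mL/min → bracket 50–84 mL/min.
60% of 150 mg = 90 mg

90 mg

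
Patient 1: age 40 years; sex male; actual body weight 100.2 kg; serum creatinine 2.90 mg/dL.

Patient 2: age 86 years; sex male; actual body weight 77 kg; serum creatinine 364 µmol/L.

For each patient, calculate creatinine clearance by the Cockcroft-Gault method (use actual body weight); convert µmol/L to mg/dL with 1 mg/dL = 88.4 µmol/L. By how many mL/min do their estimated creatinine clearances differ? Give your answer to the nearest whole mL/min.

34 mL/min

Patient 1: CrCl = (140 − 40) × 100.2 / (72 × 2.9) = 10020.0 / 208.80 ≈ 48.0 mL/min
Patient 2: SCr = 364 / 88.4 = 4.118 mg/dL
Patient 2: CrCl = (140 − 86) × 77 / (72 × 4.118) = 4158.0 / 296.50 ≈ 14.0 mL/min
|48.0 − 14.0| = 34.0 mL/min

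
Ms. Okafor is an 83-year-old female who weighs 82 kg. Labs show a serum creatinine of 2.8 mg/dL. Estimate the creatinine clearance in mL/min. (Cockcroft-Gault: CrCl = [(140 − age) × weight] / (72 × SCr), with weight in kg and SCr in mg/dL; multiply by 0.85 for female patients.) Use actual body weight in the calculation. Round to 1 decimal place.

19.7 mL/min

CrCl = (140 − 83) × 82 / (72 × 2.8) × 0.85 = 4674.0 / 201.60 × 0.85 ≈ 19.7 mL/min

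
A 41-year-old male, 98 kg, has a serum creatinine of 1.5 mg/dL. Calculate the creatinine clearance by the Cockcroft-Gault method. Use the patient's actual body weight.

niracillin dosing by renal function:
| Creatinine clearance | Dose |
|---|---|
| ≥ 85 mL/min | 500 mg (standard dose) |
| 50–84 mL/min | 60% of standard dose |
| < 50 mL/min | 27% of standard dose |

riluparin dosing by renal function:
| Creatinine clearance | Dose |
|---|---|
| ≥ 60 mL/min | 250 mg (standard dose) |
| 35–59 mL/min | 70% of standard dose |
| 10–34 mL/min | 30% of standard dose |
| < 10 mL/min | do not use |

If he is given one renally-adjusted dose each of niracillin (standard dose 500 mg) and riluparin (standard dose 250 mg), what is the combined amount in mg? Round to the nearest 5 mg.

CrCl = (140 − 41) × 98 / (72 × 1.5) = 9702.0 / 108.00 ≈ 89.8 mL/min
CrCl ≈ 90 mL/min.
niracillin: ≥ 85 mL/min → 100% of 500 mg = 500 mg.
riluparin: ≥ 60 mL/min → 100% of 250 mg = 250 mg.
Total = 500 + 250 = 750 mg.

750 mg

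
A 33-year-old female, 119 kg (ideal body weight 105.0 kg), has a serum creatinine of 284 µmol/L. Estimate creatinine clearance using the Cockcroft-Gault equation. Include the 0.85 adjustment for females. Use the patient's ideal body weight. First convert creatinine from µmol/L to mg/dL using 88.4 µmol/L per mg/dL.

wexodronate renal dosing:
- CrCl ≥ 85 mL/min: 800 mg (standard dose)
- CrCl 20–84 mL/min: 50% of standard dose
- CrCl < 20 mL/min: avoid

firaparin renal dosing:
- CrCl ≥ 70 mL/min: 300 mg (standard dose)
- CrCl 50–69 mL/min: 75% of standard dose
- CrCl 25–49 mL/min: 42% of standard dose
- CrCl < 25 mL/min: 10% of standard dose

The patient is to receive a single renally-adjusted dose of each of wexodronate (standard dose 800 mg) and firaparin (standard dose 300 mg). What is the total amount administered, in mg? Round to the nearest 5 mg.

525 mg

SCr = 284 / 88.4 = 3.213 mg/dL
CrCl = (140 − 33) × 105 / (72 × 3.213) × 0.85 = 11235.0 / 231.34 × 0.85 ≈ 41.3 mL/min
CrCl ≈ 41 mL/min.
wexodronate: 20–84 mL/min → 50% of 800 mg = 400 mg.
firaparin: 25–49 mL/min → 42% of 300 mg = 126 mg.
Total = 400 + 126 = 526 mg.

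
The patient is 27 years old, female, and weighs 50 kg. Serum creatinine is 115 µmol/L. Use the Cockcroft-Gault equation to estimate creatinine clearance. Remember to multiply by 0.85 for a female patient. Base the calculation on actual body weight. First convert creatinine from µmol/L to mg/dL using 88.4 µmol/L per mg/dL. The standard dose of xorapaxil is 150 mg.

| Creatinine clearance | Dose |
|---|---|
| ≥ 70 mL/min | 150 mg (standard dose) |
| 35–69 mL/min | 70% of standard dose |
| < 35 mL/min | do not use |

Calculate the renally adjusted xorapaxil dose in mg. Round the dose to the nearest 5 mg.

105 mg

SCr = 115 / 88.4 = 1.301 mg/dL
CrCl = (140 − 27) × 50 / (72 × 1.301) × 0.85 = 5650.0 / 93.67 × 0.85 ≈ 51.3 mL/min
CrCl ≈ 51 mL/min → bracket 35–69 mL/min.
70% of 150 mg = 105 mg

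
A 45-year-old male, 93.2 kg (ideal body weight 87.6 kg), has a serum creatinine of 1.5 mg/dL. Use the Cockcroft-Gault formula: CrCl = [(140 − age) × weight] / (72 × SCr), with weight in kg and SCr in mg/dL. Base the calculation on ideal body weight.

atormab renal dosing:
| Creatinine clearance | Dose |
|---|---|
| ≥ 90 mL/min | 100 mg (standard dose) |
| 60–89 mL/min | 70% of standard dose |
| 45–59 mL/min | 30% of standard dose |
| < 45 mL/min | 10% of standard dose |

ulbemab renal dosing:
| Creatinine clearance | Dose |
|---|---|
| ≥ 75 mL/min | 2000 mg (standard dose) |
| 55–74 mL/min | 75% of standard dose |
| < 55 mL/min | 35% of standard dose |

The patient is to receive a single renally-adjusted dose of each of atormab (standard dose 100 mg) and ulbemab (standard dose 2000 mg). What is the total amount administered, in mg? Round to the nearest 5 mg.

2070 mg

CrCl = (140 − 45) × 87.6 / (72 × 1.5) = 8322.0 / 108.00 ≈ 77.1 mL/min
CrCl ≈ 77 mL/min.
atormab: 60–89 mL/min → 70% of 100 mg = 70 mg.
ulbemab: ≥ 75 mL/min → 100% of 2000 mg = 2000 mg.
Total = 70 + 2000 = 2070 mg.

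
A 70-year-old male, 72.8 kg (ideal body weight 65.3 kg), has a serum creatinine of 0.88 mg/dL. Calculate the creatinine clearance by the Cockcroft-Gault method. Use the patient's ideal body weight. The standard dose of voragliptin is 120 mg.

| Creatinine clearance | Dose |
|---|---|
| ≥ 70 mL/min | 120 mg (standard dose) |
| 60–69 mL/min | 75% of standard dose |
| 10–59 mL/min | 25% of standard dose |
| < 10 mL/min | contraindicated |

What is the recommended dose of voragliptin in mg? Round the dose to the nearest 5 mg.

CrCl = (140 − 70) × 65.3 / (72 × 0.88) = 4571.0 / 63.36 ≈ 72.1 mL/min
CrCl ≈ 72 mL/min → bracket ≥ 70 mL/min.
100% of 120 mg = 120 mg

120 mg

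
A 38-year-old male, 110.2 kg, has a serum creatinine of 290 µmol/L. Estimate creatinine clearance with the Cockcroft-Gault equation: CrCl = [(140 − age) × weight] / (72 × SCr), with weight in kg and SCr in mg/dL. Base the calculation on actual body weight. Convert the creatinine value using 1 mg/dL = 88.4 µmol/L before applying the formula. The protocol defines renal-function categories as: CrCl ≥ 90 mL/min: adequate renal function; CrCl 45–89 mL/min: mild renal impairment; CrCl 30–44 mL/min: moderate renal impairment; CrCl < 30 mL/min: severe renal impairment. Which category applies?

SCr = 290 / 88.4 = 3.281 mg/dL
CrCl = (140 − 38) × 110.2 / (72 × 3.281) = 11240.4 / 236.23 ≈ 47.6 mL/min
48 mL/min falls in the 'mild renal impairment' range.

mild renal impairment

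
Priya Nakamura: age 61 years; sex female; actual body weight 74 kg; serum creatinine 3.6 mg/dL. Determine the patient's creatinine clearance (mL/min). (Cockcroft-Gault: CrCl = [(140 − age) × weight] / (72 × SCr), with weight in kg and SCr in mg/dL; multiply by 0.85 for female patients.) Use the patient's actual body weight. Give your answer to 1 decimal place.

CrCl = (140 − 61) × 74 / (72 × 3.6) × 0.85 = 5846.0 / 259.20 × 0.85 ≈ 19.2 mL/min

19.2 mL/min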